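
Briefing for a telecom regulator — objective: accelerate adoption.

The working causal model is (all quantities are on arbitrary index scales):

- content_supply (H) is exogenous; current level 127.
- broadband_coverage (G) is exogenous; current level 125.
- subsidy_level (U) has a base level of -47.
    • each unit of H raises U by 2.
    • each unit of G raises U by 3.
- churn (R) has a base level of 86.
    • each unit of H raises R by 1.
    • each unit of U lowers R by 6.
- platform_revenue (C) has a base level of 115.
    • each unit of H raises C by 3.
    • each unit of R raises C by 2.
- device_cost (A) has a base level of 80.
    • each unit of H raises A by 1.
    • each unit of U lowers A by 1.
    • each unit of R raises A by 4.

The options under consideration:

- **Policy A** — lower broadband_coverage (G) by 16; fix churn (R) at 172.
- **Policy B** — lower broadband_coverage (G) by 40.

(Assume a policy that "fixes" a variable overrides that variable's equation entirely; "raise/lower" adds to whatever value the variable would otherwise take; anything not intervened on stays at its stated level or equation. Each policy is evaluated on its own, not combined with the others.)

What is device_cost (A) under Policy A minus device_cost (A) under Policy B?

Policy A (G − 16, R := 172):
  H = 127
  G = 125 − 16 = 109
  U = -47 + 2·127 + 3·109 = 534
  R = 172
  A = 80 + 127 − 534 + 4·172 = 361
Policy B (G − 40):
  H = 127
  G = 125 − 40 = 85
  U = -47 + 2·127 + 3·85 = 462
  R = 86 + 127 − 6·462 = -2559
  A = 80 + 127 − 462 + 4·(-2559) = -10491
A: 361 − (-10491) = 10852

10852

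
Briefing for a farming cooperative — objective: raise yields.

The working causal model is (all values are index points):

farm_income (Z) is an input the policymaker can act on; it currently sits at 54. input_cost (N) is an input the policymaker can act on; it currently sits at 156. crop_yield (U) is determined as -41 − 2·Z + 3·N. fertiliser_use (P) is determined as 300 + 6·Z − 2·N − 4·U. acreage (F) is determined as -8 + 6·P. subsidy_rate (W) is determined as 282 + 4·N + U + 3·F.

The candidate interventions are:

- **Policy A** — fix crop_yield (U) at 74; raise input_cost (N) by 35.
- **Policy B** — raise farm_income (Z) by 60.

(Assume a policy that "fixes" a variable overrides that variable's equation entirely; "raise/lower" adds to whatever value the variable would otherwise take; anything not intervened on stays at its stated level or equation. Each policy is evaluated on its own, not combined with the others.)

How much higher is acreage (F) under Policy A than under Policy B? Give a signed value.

Policy A (U := 74, N + 35):
  Z = 54
  N = 156 + 35 = 191
  U = 74
  P = 300 + 6·54 − 2·191 − 4·74 = -54
  F = -8 + 6·(-54) = -332
Policy B (Z + 60):
  Z = 54 + 60 = 114
  N = 156
  U = -41 − 2·114 + 3·156 = 199
  P = 300 + 6·114 − 2·156 − 4·199 = -124
  F = -8 + 6·(-124) = -752
F: -332 − (-752) = 420

420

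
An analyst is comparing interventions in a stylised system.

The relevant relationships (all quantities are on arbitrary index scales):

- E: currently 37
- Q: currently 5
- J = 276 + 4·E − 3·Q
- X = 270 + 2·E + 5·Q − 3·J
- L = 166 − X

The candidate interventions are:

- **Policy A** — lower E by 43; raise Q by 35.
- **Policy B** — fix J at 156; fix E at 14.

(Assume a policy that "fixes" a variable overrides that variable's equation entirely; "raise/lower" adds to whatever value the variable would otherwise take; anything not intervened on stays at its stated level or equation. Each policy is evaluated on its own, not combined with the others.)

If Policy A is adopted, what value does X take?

62

Policy A (E − 43, Q + 35):
  E = 37 − 43 = -6
  Q = 5 + 35 = 40
  J = 276 + 4·(-6) − 3·40 = 132
  X = 270 + 2·(-6) + 5·40 − 3·132 = 62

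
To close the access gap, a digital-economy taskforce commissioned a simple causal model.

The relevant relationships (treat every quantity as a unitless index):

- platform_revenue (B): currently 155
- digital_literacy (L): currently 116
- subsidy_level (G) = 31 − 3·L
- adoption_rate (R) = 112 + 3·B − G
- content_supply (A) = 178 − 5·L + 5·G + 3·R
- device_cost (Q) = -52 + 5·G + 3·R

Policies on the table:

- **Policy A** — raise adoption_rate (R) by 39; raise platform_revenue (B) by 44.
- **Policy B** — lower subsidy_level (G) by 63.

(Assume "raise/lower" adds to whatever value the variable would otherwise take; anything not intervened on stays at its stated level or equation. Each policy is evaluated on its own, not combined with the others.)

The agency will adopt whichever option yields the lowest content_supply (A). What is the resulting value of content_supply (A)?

Policy A (R + 39, B + 44):
  B = 155 + 44 = 199
  L = 116
  G = 31 − 3·116 = -317
  R = 112 + 3·199 − (-317) (+39 from intervention) = 1065
  A = 178 − 5·116 + 5·(-317) + 3·1065 = 1208
Policy B (G − 63):
  B = 155
  L = 116
  G = 31 − 3·116 (−63 from intervention) = -380
  R = 112 + 3·155 − (-380) = 957
  A = 178 − 5·116 + 5·(-380) + 3·957 = 569
Comparing — Policy A: A=1208, Policy B: A=569. Lowest is 569 (Policy B).

569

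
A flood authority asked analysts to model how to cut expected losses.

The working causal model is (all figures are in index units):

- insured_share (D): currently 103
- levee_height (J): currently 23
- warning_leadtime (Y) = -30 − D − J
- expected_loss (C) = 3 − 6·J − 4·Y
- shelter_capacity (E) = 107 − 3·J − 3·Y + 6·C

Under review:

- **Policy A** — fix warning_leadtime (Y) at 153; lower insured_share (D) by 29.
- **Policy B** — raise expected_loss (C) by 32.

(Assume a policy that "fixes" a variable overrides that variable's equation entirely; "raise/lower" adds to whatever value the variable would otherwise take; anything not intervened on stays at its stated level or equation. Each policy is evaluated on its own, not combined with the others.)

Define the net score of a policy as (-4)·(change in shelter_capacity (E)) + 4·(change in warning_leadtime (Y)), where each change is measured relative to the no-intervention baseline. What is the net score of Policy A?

34608

Baseline:
  D = 103
  J = 23
  Y = -30 − 103 − 23 = -156
  C = 3 − 6·23 − 4·(-156) = 489
  E = 107 − 3·23 − 3·(-156) + 6·489 = 3440
Policy A (Y := 153, D − 29):
  D = 103 − 29 = 74
  J = 23
  Y = 153
  C = 3 − 6·23 − 4·153 = -747
  E = 107 − 3·23 − 3·153 + 6·(-747) = -4903
ΔE = -4903 − 3440 = -8343; ΔY = 153 − (-156) = 309
Score = (-4)·(-8343) + 4·309 = 34608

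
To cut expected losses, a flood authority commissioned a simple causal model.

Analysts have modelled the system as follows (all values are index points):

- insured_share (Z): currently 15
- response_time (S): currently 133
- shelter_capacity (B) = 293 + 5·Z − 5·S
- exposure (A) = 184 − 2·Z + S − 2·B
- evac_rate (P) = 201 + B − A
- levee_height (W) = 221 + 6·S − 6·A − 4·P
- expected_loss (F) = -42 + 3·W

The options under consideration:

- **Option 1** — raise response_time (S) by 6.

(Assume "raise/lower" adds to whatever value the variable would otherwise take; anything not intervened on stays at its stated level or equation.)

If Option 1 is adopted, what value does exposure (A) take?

947

Option 1 (S + 6):
  Z = 15
  S = 133 + 6 = 139
  B = 293 + 5·15 − 5·139 = -327
  A = 184 − 2·15 + 139 − 2·(-327) = 947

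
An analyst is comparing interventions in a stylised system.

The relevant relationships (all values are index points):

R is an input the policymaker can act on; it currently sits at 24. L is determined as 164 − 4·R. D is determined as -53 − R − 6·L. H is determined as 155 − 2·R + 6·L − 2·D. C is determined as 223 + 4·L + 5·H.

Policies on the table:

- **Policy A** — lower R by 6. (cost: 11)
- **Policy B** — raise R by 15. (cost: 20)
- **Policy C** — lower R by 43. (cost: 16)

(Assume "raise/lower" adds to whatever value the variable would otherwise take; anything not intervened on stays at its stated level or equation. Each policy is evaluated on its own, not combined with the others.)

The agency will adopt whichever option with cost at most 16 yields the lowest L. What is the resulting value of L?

92

Policy A (R − 6):
  R = 24 − 6 = 18
  L = 164 − 4·18 = 92
Policy C (R − 43):
  R = 24 − 43 = -19
  L = 164 − 4·(-19) = 240
Comparing — Policy A: L=92, Policy C: L=240. Lowest is 92 (Policy A).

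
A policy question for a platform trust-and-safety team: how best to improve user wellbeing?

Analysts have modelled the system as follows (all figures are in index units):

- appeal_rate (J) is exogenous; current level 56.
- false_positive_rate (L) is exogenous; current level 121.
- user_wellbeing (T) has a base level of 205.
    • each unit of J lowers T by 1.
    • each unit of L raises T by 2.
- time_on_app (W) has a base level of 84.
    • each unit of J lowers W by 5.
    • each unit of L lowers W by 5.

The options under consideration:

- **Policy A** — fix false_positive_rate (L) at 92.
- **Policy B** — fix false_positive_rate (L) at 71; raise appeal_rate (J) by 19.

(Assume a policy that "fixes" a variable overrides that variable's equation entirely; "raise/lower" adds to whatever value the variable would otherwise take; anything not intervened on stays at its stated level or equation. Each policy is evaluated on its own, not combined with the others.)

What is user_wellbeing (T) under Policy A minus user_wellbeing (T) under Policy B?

61

Policy A (L := 92):
  J = 56
  L = 92
  T = 205 − 56 + 2·92 = 333
Policy B (L := 71, J + 19):
  J = 56 + 19 = 75
  L = 71
  T = 205 − 75 + 2·71 = 272
T: 333 − 272 = 61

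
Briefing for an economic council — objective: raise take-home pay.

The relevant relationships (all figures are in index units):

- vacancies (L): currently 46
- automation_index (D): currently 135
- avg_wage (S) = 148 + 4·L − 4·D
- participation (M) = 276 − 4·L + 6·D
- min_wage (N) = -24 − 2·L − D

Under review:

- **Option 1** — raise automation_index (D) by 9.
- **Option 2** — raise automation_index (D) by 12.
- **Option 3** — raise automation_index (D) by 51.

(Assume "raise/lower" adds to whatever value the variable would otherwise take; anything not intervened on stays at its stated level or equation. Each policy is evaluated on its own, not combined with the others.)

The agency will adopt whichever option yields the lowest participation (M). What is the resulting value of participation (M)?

Option 1 (D + 9):
  L = 46
  D = 135 + 9 = 144
  M = 276 − 4·46 + 6·144 = 956
Option 2 (D + 12):
  L = 46
  D = 135 + 12 = 147
  M = 276 − 4·46 + 6·147 = 974
Option 3 (D + 51):
  L = 46
  D = 135 + 51 = 186
  M = 276 − 4·46 + 6·186 = 1208
Comparing — Option 1: M=956, Option 2: M=974, Option 3: M=1208. Lowest is 956 (Option 1).

956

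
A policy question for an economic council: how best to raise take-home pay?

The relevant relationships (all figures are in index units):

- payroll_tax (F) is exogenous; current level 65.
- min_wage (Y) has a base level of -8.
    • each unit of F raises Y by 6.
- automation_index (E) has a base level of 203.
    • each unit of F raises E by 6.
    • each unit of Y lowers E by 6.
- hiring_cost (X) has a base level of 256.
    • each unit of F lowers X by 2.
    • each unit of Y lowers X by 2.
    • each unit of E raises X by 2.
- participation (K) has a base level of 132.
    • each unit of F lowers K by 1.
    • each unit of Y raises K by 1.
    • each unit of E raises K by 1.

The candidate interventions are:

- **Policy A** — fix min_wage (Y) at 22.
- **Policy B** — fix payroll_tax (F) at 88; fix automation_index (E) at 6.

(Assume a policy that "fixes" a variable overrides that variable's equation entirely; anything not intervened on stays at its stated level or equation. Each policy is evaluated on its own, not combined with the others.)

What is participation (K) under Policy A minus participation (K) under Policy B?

-20

Policy A (Y := 22):
  F = 65
  Y = 22
  E = 203 + 6·65 − 6·22 = 461
  K = 132 − 65 + 22 + 461 = 550
Policy B (F := 88, E := 6):
  F = 88
  Y = -8 + 6·88 = 520
  E = 6
  K = 132 − 88 + 520 + 6 = 570
K: 550 − 570 = -20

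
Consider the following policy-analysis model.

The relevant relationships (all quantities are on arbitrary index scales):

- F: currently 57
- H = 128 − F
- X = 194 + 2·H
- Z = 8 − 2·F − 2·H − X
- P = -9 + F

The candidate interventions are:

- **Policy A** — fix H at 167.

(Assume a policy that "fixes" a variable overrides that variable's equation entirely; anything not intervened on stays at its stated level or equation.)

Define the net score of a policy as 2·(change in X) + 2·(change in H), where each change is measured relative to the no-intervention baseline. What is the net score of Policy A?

Baseline:
  F = 57
  H = 128 − 57 = 71
  X = 194 + 2·71 = 336
Policy A (H := 167):
  F = 57
  H = 167
  X = 194 + 2·167 = 528
ΔX = 528 − 336 = 192; ΔH = 167 − 71 = 96
Score = 2·192 + 2·96 = 576

576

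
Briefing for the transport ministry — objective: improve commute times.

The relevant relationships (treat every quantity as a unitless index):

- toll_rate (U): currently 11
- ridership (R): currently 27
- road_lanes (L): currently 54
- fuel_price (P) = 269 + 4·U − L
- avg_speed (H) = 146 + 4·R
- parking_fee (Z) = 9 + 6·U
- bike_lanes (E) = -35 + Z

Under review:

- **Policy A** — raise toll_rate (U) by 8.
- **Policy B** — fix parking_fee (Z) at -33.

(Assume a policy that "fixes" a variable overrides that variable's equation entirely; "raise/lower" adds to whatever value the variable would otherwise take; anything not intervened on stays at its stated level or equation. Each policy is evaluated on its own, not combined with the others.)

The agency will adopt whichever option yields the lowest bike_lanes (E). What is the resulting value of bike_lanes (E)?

-68

Policy A (U + 8):
  U = 11 + 8 = 19
  Z = 9 + 6·19 = 123
  E = -35 + 123 = 88
Policy B (Z := -33):
  U = 11
  Z = -33
  E = -35 + (-33) = -68
Comparing — Policy A: E=88, Policy B: E=-68. Lowest is -68 (Policy B).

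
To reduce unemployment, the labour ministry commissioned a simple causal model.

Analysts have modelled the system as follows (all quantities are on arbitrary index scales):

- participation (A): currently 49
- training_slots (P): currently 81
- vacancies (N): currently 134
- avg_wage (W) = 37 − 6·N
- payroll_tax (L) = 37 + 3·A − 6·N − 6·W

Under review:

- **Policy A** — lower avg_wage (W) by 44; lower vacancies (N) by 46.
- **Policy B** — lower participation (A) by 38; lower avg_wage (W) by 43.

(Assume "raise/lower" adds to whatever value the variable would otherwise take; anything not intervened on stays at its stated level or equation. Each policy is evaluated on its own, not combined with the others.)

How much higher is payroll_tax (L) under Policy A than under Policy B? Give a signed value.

-1260

Policy A (W − 44, N − 46):
  A = 49
  N = 134 − 46 = 88
  W = 37 − 6·88 (−44 from intervention) = -535
  L = 37 + 3·49 − 6·88 − 6·(-535) = 2866
Policy B (A − 38, W − 43):
  A = 49 − 38 = 11
  N = 134
  W = 37 − 6·134 (−43 from intervention) = -810
  L = 37 + 3·11 − 6·134 − 6·(-810) = 4126
L: 2866 − 4126 = -1260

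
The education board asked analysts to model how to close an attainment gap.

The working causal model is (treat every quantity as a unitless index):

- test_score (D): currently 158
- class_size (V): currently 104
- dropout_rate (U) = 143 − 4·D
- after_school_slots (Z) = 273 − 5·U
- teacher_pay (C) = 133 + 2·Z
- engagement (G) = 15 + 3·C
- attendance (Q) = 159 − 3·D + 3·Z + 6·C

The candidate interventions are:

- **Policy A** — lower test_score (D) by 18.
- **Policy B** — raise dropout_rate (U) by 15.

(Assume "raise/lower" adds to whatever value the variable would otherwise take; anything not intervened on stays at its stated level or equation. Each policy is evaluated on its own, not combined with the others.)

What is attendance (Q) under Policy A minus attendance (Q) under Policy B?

-4221

Policy A (D − 18):
  D = 158 − 18 = 140
  U = 143 − 4·140 = -417
  Z = 273 − 5·(-417) = 2358
  C = 133 + 2·2358 = 4849
  Q = 159 − 3·140 + 3·2358 + 6·4849 = 35907
Policy B (U + 15):
  D = 158
  U = 143 − 4·158 (+15 from intervention) = -474
  Z = 273 − 5·(-474) = 2643
  C = 133 + 2·2643 = 5419
  Q = 159 − 3·158 + 3·2643 + 6·5419 = 40128
Q: 35907 − 40128 = -4221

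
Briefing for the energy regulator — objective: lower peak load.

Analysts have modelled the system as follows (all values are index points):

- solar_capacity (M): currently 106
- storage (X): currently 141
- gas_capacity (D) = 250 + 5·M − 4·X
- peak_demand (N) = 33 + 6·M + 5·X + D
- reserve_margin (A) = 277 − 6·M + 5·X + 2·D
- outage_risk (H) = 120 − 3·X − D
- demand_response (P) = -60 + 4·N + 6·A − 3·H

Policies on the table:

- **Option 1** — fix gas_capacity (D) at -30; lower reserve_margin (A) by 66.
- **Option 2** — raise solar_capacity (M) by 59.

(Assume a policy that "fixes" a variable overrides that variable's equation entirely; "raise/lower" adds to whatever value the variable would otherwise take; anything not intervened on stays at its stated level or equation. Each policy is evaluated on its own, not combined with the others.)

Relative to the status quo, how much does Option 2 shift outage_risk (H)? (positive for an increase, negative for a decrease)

-295

Baseline:
  M = 106
  X = 141
  D = 250 + 5·106 − 4·141 = 216
  H = 120 − 3·141 − 216 = -519
Option 2 (M + 59):
  M = 106 + 59 = 165
  X = 141
  D = 250 + 5·165 − 4·141 = 511
  H = 120 − 3·141 − 511 = -814
Change in H: -814 − (-519) = -295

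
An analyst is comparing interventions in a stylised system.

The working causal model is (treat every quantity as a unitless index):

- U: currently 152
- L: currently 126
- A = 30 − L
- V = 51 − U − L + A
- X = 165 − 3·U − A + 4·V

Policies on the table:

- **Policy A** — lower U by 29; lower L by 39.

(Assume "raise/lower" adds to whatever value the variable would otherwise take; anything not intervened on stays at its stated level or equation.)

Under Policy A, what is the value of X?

Policy A (U − 29, L − 39):
  U = 152 − 29 = 123
  L = 126 − 39 = 87
  A = 30 − 87 = -57
  V = 51 − 123 − 87 + (-57) = -216
  X = 165 − 3·123 − (-57) + 4·(-216) = -1011

-1011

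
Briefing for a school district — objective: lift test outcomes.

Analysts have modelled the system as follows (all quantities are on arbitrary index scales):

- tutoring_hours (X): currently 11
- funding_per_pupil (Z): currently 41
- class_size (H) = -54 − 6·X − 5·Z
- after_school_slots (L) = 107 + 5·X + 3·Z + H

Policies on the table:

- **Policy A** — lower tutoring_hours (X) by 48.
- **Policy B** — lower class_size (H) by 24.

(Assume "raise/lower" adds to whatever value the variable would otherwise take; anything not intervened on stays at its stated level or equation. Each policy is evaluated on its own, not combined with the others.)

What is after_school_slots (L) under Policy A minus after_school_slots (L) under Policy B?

Policy A (X − 48):
  X = 11 − 48 = -37
  Z = 41
  H = -54 − 6·(-37) − 5·41 = -37
  L = 107 + 5·(-37) + 3·41 + (-37) = 8
Policy B (H − 24):
  X = 11
  Z = 41
  H = -54 − 6·11 − 5·41 (−24 from intervention) = -349
  L = 107 + 5·11 + 3·41 + (-349) = -64
L: 8 − (-64) = 72

72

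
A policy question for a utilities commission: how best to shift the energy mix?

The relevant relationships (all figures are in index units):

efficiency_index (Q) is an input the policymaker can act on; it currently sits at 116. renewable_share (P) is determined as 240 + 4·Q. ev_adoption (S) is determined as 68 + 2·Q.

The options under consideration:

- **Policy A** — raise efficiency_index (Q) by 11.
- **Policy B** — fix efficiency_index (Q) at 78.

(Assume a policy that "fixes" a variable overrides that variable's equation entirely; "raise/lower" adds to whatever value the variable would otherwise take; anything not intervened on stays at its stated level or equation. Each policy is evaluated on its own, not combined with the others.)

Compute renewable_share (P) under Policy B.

Policy B (Q := 78):
  Q = 78
  P = 240 + 4·78 = 552

552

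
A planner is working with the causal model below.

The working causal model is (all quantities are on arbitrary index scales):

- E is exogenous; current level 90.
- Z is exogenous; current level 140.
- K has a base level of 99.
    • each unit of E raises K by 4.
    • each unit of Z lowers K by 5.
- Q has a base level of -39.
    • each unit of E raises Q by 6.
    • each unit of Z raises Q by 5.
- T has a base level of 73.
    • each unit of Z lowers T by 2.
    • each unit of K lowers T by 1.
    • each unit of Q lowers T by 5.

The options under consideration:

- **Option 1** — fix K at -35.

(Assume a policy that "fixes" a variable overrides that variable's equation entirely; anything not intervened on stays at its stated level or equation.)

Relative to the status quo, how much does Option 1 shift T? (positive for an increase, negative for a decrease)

Baseline:
  E = 90
  Z = 140
  K = 99 + 4·90 − 5·140 = -241
  Q = -39 + 6·90 + 5·140 = 1201
  T = 73 − 2·140 − (-241) − 5·1201 = -5971
Option 1 (K := -35):
  E = 90
  Z = 140
  K = -35
  Q = -39 + 6·90 + 5·140 = 1201
  T = 73 − 2·140 − (-35) − 5·1201 = -6177
Change in T: -6177 − (-5971) = -206

-206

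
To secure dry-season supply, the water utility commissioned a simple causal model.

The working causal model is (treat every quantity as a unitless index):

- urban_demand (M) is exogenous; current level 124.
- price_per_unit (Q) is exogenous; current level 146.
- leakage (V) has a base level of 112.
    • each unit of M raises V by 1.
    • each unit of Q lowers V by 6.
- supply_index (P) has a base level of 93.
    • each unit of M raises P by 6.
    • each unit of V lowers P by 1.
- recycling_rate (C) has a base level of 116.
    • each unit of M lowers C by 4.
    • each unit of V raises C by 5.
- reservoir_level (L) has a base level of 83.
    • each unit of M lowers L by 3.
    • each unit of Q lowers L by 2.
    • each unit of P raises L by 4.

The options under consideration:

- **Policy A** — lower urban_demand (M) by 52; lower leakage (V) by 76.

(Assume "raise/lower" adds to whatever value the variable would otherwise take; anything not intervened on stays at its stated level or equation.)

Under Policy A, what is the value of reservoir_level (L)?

Policy A (M − 52, V − 76):
  M = 124 − 52 = 72
  Q = 146
  V = 112 + 72 − 6·146 (−76 from intervention) = -768
  P = 93 + 6·72 − (-768) = 1293
  L = 83 − 3·72 − 2·146 + 4·1293 = 4747

4747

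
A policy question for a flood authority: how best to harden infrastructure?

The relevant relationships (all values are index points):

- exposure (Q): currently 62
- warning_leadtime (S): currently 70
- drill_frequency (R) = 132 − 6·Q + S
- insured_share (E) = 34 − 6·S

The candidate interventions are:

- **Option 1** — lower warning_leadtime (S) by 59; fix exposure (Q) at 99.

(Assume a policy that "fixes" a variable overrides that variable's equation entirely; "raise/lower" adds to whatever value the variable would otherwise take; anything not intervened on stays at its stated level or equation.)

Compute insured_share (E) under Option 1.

Option 1 (S − 59, Q := 99):
  S = 70 − 59 = 11
  E = 34 − 6·11 = -32

-32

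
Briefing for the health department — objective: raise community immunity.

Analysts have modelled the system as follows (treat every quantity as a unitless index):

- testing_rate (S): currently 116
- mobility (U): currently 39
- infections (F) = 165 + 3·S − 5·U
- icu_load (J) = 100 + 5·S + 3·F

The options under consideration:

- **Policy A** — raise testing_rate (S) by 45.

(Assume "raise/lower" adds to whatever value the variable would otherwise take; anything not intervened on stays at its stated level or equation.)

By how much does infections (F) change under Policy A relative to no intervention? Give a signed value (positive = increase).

Baseline:
  S = 116
  U = 39
  F = 165 + 3·116 − 5·39 = 318
Policy A (S + 45):
  S = 116 + 45 = 161
  U = 39
  F = 165 + 3·161 − 5·39 = 453
Change in F: 453 − 318 = 135

135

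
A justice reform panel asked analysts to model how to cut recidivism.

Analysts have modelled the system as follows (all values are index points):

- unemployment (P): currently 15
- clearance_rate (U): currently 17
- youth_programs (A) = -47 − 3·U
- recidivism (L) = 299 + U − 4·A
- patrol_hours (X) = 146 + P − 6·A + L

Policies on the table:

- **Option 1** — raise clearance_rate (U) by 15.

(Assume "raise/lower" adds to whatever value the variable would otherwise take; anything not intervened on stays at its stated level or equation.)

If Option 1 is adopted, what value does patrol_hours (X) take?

Option 1 (U + 15):
  P = 15
  U = 17 + 15 = 32
  A = -47 − 3·32 = -143
  L = 299 + 32 − 4·(-143) = 903
  X = 146 + 15 − 6·(-143) + 903 = 1922

1922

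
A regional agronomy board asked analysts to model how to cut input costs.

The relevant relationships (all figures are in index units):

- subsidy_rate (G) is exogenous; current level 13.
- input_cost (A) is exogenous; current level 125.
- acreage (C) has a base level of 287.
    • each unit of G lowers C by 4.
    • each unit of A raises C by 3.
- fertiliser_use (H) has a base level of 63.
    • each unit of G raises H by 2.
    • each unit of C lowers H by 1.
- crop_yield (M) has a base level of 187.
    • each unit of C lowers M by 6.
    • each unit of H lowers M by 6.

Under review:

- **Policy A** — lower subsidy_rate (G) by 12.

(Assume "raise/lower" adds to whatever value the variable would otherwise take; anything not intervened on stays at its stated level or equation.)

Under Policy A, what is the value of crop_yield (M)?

-203

Policy A (G − 12):
  G = 13 − 12 = 1
  A = 125
  C = 287 − 4·1 + 3·125 = 658
  H = 63 + 2·1 − 658 = -593
  M = 187 − 6·658 − 6·(-593) = -203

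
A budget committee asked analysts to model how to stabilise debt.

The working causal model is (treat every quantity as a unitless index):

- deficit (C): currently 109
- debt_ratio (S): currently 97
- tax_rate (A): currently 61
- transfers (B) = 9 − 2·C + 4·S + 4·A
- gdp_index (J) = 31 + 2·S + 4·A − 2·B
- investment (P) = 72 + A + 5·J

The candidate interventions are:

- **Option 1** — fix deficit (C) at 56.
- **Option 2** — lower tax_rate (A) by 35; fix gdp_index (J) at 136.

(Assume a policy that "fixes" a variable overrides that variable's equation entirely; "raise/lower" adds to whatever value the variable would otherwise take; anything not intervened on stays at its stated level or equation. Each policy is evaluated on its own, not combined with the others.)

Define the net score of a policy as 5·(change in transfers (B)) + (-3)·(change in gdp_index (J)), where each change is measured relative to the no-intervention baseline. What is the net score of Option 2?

-2239

Baseline:
  C = 109
  S = 97
  A = 61
  B = 9 − 2·109 + 4·97 + 4·61 = 423
  J = 31 + 2·97 + 4·61 − 2·423 = -377
Option 2 (A − 35, J := 136):
  C = 109
  S = 97
  A = 61 − 35 = 26
  B = 9 − 2·109 + 4·97 + 4·26 = 283
  J = 136
ΔB = 283 − 423 = -140; ΔJ = 136 − (-377) = 513
Score = 5·(-140) + (-3)·513 = -2239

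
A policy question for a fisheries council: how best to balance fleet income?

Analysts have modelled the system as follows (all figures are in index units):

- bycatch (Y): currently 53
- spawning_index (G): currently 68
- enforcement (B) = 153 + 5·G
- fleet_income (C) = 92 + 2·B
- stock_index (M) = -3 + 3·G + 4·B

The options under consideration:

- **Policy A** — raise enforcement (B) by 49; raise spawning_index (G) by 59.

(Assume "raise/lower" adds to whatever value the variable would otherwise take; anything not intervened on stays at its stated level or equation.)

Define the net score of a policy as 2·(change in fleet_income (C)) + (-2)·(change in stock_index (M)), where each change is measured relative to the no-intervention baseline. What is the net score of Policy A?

-1730

Baseline:
  G = 68
  B = 153 + 5·68 = 493
  C = 92 + 2·493 = 1078
  M = -3 + 3·68 + 4·493 = 2173
Policy A (B + 49, G + 59):
  G = 68 + 59 = 127
  B = 153 + 5·127 (+49 from intervention) = 837
  C = 92 + 2·837 = 1766
  M = -3 + 3·127 + 4·837 = 3726
ΔC = 1766 − 1078 = 688; ΔM = 3726 − 2173 = 1553
Score = 2·688 + (-2)·1553 = -1730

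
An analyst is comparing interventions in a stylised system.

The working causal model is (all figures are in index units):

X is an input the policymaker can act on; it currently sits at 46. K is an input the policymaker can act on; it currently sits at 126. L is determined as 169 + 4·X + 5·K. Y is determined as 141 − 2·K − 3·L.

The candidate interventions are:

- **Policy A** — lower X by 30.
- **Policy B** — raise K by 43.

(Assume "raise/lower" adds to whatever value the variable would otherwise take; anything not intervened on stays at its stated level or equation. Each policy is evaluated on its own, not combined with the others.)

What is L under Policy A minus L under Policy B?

Policy A (X − 30):
  X = 46 − 30 = 16
  K = 126
  L = 169 + 4·16 + 5·126 = 863
Policy B (K + 43):
  X = 46
  K = 126 + 43 = 169
  L = 169 + 4·46 + 5·169 = 1198
L: 863 − 1198 = -335

-335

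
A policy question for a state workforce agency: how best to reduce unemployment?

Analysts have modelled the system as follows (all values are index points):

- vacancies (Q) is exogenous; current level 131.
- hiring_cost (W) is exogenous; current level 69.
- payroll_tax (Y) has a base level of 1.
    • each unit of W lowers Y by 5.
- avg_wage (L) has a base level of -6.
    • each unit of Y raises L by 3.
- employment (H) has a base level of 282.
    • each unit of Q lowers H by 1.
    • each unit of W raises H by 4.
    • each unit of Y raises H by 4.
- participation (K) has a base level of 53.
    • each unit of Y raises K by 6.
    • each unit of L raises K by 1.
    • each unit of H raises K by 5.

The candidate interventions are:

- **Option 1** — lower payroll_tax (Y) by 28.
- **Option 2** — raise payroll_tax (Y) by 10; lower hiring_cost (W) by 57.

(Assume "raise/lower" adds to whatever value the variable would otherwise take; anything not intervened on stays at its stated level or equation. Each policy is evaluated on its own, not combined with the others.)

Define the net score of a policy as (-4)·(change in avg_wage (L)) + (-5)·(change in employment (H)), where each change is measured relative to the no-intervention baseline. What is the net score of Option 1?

896

Baseline:
  Q = 131
  W = 69
  Y = 1 − 5·69 = -344
  L = -6 + 3·(-344) = -1038
  H = 282 − 131 + 4·69 + 4·(-344) = -949
Option 1 (Y − 28):
  Q = 131
  W = 69
  Y = 1 − 5·69 (−28 from intervention) = -372
  L = -6 + 3·(-372) = -1122
  H = 282 − 131 + 4·69 + 4·(-372) = -1061
ΔL = -1122 − (-1038) = -84; ΔH = -1061 − (-949) = -112
Score = (-4)·(-84) + (-5)·(-112) = 896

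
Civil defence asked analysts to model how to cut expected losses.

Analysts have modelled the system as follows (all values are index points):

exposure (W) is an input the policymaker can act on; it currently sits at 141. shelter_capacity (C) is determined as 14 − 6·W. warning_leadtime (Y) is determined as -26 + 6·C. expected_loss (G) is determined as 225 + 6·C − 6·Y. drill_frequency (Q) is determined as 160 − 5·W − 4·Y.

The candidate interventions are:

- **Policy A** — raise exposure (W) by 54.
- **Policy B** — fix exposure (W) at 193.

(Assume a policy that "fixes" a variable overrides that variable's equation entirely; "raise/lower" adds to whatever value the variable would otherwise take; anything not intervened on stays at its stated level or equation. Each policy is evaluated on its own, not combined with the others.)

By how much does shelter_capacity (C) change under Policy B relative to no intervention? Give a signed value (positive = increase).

-312

Baseline:
  W = 141
  C = 14 − 6·141 = -832
Policy B (W := 193):
  W = 193
  C = 14 − 6·193 = -1144
Change in C: -1144 − (-832) = -312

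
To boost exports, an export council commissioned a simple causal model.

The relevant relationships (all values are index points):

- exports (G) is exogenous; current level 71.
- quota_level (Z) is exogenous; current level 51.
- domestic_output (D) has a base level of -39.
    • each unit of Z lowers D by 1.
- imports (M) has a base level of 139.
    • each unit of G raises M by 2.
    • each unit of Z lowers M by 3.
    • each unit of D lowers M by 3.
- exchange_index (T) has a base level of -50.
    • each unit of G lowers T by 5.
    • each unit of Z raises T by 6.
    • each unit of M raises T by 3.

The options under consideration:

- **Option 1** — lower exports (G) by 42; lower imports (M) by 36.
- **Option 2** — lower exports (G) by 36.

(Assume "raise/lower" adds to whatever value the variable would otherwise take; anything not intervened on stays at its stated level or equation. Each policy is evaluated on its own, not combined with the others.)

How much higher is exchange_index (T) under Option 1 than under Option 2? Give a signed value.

-114

Option 1 (G − 42, M − 36):
  G = 71 − 42 = 29
  Z = 51
  D = -39 − 51 = -90
  M = 139 + 2·29 − 3·51 − 3·(-90) (−36 from intervention) = 278
  T = -50 − 5·29 + 6·51 + 3·278 = 945
Option 2 (G − 36):
  G = 71 − 36 = 35
  Z = 51
  D = -39 − 51 = -90
  M = 139 + 2·35 − 3·51 − 3·(-90) = 326
  T = -50 − 5·35 + 6·51 + 3·326 = 1059
T: 945 − 1059 = -114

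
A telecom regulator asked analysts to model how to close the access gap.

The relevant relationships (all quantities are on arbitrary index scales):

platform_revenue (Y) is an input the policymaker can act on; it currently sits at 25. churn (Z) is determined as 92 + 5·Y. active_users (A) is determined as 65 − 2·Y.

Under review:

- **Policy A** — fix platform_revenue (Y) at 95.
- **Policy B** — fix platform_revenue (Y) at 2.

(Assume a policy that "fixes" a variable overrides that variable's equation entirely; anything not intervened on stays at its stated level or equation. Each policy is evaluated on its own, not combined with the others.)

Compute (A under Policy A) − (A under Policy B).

-186

Policy A (Y := 95):
  Y = 95
  A = 65 − 2·95 = -125
Policy B (Y := 2):
  Y = 2
  A = 65 − 2·2 = 61
A: -125 − 61 = -186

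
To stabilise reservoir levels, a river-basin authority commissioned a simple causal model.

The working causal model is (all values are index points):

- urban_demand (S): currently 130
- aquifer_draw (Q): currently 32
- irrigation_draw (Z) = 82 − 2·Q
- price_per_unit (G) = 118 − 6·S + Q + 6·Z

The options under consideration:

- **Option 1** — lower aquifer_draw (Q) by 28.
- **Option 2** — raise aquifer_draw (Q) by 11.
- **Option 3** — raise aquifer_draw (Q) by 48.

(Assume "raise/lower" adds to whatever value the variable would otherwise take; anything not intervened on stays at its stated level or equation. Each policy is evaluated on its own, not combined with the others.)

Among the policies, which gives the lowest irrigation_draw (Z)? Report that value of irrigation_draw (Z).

-78

Option 1 (Q − 28):
  Q = 32 − 28 = 4
  Z = 82 − 2·4 = 74
Option 2 (Q + 11):
  Q = 32 + 11 = 43
  Z = 82 − 2·43 = -4
Option 3 (Q + 48):
  Q = 32 + 48 = 80
  Z = 82 − 2·80 = -78
Comparing — Option 1: Z=74, Option 2: Z=-4, Option 3: Z=-78. Lowest is -78 (Option 3).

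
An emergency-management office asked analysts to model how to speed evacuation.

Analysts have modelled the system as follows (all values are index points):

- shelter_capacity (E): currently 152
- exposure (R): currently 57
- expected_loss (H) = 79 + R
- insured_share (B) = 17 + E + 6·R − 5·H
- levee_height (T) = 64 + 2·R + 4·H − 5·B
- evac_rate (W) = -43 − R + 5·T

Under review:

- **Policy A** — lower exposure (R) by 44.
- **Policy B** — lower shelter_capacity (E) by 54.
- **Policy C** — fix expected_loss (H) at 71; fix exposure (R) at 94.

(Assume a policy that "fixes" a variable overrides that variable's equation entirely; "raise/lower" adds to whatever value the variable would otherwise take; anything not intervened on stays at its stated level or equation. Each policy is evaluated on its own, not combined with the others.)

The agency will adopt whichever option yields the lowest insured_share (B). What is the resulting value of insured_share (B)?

Policy A (R − 44):
  E = 152
  R = 57 − 44 = 13
  H = 79 + 13 = 92
  B = 17 + 152 + 6·13 − 5·92 = -213
Policy B (E − 54):
  E = 152 − 54 = 98
  R = 57
  H = 79 + 57 = 136
  B = 17 + 98 + 6·57 − 5·136 = -223
Policy C (H := 71, R := 94):
  E = 152
  R = 94
  H = 71
  B = 17 + 152 + 6·94 − 5·71 = 378
Comparing — Policy A: B=-213, Policy B: B=-223, Policy C: B=378. Lowest is -223 (Policy B).

-223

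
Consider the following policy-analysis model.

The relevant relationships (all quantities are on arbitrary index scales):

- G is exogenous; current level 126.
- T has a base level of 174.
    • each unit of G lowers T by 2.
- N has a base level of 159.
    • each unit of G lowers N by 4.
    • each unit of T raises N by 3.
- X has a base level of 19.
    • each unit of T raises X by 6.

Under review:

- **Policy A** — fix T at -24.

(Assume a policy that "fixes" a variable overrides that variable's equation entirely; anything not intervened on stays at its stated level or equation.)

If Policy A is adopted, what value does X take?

-125

Policy A (T := -24):
  G = 126
  T = -24
  X = 19 + 6·(-24) = -125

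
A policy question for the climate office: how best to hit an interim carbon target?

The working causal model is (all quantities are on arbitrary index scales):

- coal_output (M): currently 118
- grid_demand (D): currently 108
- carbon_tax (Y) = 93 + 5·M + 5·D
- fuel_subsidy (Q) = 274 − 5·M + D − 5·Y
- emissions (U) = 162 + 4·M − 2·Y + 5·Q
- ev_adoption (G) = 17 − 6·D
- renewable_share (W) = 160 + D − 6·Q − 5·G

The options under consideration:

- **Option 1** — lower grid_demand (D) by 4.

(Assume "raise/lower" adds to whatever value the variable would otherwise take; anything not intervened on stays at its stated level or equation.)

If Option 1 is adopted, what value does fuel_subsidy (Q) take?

-6227

Option 1 (D − 4):
  M = 118
  D = 108 − 4 = 104
  Y = 93 + 5·118 + 5·104 = 1203
  Q = 274 − 5·118 + 104 − 5·1203 = -6227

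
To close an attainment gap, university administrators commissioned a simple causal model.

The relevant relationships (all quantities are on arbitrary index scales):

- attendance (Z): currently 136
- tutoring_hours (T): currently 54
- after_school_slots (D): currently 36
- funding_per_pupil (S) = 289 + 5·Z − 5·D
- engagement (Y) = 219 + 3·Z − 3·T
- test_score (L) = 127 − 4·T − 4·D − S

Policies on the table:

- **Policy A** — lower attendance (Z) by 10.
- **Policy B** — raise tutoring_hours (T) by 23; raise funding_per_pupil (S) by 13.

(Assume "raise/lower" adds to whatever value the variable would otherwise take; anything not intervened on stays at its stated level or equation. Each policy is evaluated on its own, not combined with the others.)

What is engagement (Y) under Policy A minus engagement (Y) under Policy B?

39

Policy A (Z − 10):
  Z = 136 − 10 = 126
  T = 54
  Y = 219 + 3·126 − 3·54 = 435
Policy B (T + 23, S + 13):
  Z = 136
  T = 54 + 23 = 77
  Y = 219 + 3·136 − 3·77 = 396
Y: 435 − 396 = 39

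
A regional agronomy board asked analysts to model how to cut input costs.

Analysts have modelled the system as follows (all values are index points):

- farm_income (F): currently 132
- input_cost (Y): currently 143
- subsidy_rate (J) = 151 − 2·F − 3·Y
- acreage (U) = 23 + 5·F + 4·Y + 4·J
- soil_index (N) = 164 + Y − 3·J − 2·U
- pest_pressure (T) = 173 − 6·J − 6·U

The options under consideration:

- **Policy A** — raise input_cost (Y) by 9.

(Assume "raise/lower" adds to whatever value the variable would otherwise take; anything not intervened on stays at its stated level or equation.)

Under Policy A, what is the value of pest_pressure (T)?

9497

Policy A (Y + 9):
  F = 132
  Y = 143 + 9 = 152
  J = 151 − 2·132 − 3·152 = -569
  U = 23 + 5·132 + 4·152 + 4·(-569) = -985
  T = 173 − 6·(-569) − 6·(-985) = 9497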